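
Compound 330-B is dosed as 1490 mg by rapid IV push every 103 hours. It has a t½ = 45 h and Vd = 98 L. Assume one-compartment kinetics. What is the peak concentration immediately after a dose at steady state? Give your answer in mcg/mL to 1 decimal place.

Over one 103-h interval, 103/45 ≈ 2.2889 half-lives elapse, leaving f ≈ 0.2046 of each dose.
At steady state, accumulation factor R = 1/(1 − e^(−kτ)) ≈ 1.2572.
Single-dose peak C₀ = D/Vd = 1490/98 ≈ 15.204 mcg/mL.
Steady-state peak Cmax,ss = C₀·R ≈ 15.204 × 1.2572 ≈ 19.114 mcg/mL.

19.1 mcg/mL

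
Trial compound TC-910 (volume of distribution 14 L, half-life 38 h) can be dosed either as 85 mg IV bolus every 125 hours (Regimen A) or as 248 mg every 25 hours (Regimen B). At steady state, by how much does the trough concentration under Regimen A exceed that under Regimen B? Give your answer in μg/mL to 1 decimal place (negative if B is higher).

-30.0 μg/mL

Regimen A: f = (1/2)^(125/38) ≈ 0.1023; Cmin,ss = (85/14)·f/(1−f) ≈ 0.692 μg/mL.
Regimen B: f = (1/2)^(25/38) ≈ 0.6338; Cmin,ss = (248/14)·f/(1−f) ≈ 30.659 μg/mL.
Difference ≈ 0.692 − 30.659 ≈ -29.967 μg/mL.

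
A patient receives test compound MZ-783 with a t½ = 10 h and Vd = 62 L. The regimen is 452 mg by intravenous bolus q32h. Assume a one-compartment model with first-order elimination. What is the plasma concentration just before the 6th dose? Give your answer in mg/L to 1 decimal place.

0.9 mg/L

f = (1/2)^(τ/t½) = (1/2)^(32/10) ≈ 0.1088.
C₀ = D/Vd = 452/62 ≈ 7.290 mg/L.
Before the 6th dose, 5 doses have been given. Superposition: Cmin = C₀·(f + f² + … + f^5).
≈ 7.290 × (0.1088 + 0.0118 + 0.0013 + 0.0001 + 0.0000) ≈ 7.290 × 0.1220 ≈ 0.889 mg/L.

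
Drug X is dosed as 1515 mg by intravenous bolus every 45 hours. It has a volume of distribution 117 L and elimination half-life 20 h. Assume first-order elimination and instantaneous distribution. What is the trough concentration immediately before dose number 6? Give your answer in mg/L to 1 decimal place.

3.4 mg/L

f = (1/2)^(τ/t½) = (1/2)^(45/20) ≈ 0.2102.
C₀ = D/Vd = 1515/117 ≈ 12.949 mg/L.
Before the 6th dose, 5 doses have been given. Superposition: Cmin = C₀·(f + f² + … + f^5).
≈ 12.949 × (0.2102 + 0.0442 + 0.0093 + 0.0020 + 0.0004) ≈ 12.949 × 0.2661 ≈ 3.446 mg/L.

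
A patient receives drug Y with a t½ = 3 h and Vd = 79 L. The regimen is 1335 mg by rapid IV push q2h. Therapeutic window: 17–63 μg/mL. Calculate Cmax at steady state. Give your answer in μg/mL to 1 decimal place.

τ/t½ = 2/3 ≈ 0.66667, so fraction remaining f = (1/2)^(2/3) ≈ 0.6300.
Accumulation ratio R = 1/(1 − f) ≈ 1/0.3700 ≈ 2.7027.
Each bolus raises the concentration by D/Vd = 1335/79 ≈ 16.899 μg/mL.
Cmax,ss = C₀/(1 − f) ≈ 16.899/0.3700 ≈ 45.673 μg/mL.
Peak 45.7 μg/mL vs MTC 63 μg/mL: below toxic threshold.

45.7 μg/mL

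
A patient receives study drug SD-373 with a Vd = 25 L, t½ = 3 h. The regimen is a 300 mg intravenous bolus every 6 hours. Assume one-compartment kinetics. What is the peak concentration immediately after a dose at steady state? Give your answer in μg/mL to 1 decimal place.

τ = 6 h = 2 half-lives, so f = (1/2)^2 = 0.25.
At steady state, R = 1/(1 − 0.25) = 4/3.
Single-dose peak C₀ = D/Vd = 300/25 = 12 μg/mL.
Steady-state peak Cmax,ss = C₀·R = 12 × 4/3 ≈ 16.000 μg/mL.

16.0 μg/mL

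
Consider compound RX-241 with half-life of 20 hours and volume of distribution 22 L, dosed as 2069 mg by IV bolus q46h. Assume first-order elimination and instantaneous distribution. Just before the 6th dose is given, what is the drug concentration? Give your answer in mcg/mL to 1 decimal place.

f = (1/2)^(τ/t½) = (1/2)^(46/20) ≈ 0.2031.
C₀ = D/Vd = 2069/22 ≈ 94.045 mcg/mL.
Before the 6th dose, 5 doses have been given. Superposition: Cmin = C₀·(f + f² + … + f^5).
≈ 94.045 × (0.2031 + 0.0412 + 0.0084 + 0.0017 + 0.0003) ≈ 94.045 × 0.2547 ≈ 23.953 mcg/mL.

24.0 mcg/mL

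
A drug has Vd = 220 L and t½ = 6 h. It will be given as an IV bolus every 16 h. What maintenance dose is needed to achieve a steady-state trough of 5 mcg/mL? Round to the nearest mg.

5885 mg

τ/t½ = 16/6 ≈ 2.6667, so f = (1/2)^(16/6) ≈ 0.157490.
Cmin,ss = (D/Vd)·f/(1−f), so D = Cmin,ss·Vd·(1−f)/f.
D = 5 × 220 × (1−f)/f ≈ 5 × 220 × 5.34961 ≈ 5884.57 mg.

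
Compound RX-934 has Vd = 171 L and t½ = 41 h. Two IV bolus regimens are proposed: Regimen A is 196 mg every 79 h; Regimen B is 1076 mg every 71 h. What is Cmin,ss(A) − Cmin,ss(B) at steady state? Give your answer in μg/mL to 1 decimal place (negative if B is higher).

Regimen A: f = (1/2)^(79/41) ≈ 0.2630; Cmin,ss = (196/171)·f/(1−f) ≈ 0.409 μg/mL.
Regimen B: f = (1/2)^(71/41) ≈ 0.3011; Cmin,ss = (1076/171)·f/(1−f) ≈ 2.711 μg/mL.
Difference ≈ 0.409 − 2.711 ≈ -2.302 μg/mL.

-2.3 μg/mL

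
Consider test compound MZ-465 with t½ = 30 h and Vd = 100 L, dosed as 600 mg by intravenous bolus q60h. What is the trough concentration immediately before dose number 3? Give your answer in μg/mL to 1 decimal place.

1.9 μg/mL

f = (1/2)^(τ/t½) = (1/2)^(60/30) ≈ 0.2500.
C₀ = D/Vd = 600/100 ≈ 6.000 μg/mL.
Before the 3rd dose, 2 doses have been given. Superposition: Cmin = C₀·(f + f²).
≈ 6.000 × (0.2500 + 0.0625) ≈ 6.000 × 0.3125 ≈ 1.875 μg/mL.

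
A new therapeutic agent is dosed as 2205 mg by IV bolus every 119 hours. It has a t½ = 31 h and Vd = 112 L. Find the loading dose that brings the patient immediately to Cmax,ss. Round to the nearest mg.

2371 mg

f = (1/2)^(119/31) ≈ 0.069893; accumulation ratio R = 1/(1−f) ≈ 1.07515.
Loading dose to hit Cmax,ss on first dose: D_load = D_maint·R ≈ 2205 × 1.07515 ≈ 2370.71 mg.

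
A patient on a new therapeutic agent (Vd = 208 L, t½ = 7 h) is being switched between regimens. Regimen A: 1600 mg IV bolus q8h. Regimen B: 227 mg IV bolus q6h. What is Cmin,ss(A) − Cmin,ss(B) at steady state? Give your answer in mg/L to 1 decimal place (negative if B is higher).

Regimen A: f = (1/2)^(8/7) ≈ 0.4529; Cmin,ss = (1600/208)·f/(1−f) ≈ 6.368 mg/L.
Regimen B: f = (1/2)^(6/7) ≈ 0.5520; Cmin,ss = (227/208)·f/(1−f) ≈ 1.345 mg/L.
Difference ≈ 6.368 − 1.345 ≈ 5.023 mg/L.

5.0 mg/L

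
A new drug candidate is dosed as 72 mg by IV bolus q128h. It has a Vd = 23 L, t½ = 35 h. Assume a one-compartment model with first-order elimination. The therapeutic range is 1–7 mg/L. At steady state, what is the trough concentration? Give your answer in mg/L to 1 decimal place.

Over one 128-h interval, 128/35 ≈ 3.6571 half-lives elapse, leaving f ≈ 0.0793 of each dose.
Accumulation ratio R = 1/(1 − f) ≈ 1/0.9207 ≈ 1.0861.
Single-dose peak C₀ = D/Vd = 72/23 ≈ 3.130 mg/L.
Cmax,ss = C₀/(1 − f) ≈ 3.130/0.9207 ≈ 3.400 mg/L.
Steady-state trough Cmin,ss = Cmax,ss·f ≈ 3.400 × 0.0793 ≈ 0.270 mg/L.
Trough 0.3 mg/L vs MEC 1 mg/L: subtherapeutic.

0.3 mg/L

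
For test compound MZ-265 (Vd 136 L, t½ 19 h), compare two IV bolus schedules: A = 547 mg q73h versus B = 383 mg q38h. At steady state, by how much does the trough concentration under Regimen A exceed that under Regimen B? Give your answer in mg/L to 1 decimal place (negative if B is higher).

Regimen A: f = (1/2)^(73/19) ≈ 0.0697; Cmin,ss = (547/136)·f/(1−f) ≈ 0.301 mg/L.
Regimen B: f = (1/2)^(38/19) ≈ 0.2500; Cmin,ss = (383/136)·f/(1−f) ≈ 0.939 mg/L.
Difference ≈ 0.301 − 0.939 ≈ -0.638 mg/L.

-0.6 mg/L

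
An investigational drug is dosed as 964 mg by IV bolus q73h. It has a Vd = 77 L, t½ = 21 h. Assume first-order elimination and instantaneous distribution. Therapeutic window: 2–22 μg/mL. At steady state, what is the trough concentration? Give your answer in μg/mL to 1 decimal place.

1.2 μg/mL

τ/t½ = 73/21 ≈ 3.4762, so fraction remaining f = (1/2)^(73/21) ≈ 0.0899.
Single-dose peak C₀ = D/Vd = 964/77 ≈ 12.519 μg/mL.
Steady-state trough Cmin,ss = C₀·f/(1−f) ≈ 12.519 × 0.0899/0.9101 ≈ 1.237 μg/mL.
Trough 1.2 μg/mL vs MEC 2 μg/mL: subtherapeutic.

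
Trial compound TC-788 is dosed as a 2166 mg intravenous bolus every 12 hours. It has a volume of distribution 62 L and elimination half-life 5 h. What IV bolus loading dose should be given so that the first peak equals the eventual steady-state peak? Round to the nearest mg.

2672 mg

f = (1/2)^(12/5) ≈ 0.189465; accumulation ratio R = 1/(1−f) ≈ 1.23375.
Loading dose to hit Cmax,ss on first dose: D_load = D_maint·R ≈ 2166 × 1.23375 ≈ 2672.30 mg.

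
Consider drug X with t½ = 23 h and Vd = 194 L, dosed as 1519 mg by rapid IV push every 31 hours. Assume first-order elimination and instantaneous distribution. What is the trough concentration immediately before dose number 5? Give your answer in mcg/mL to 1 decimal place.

f = (1/2)^(τ/t½) = (1/2)^(31/23) ≈ 0.3929.
C₀ = D/Vd = 1519/194 ≈ 7.830 mcg/mL.
Before the 5th dose, 4 doses have been given. Superposition: Cmin = C₀·(f + f² + … + f^4).
≈ 7.830 × (0.3929 + 0.1544 + 0.0607 + 0.0238) ≈ 7.830 × 0.6318 ≈ 4.947 mcg/mL.

4.9 mcg/mL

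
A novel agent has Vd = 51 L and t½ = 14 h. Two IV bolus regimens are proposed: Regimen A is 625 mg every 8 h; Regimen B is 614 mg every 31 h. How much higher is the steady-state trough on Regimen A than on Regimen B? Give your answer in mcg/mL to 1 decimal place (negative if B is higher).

21.9 mcg/mL

Regimen A: f = (1/2)^(8/14) ≈ 0.6730; Cmin,ss = (625/51)·f/(1−f) ≈ 25.222 mcg/mL.
Regimen B: f = (1/2)^(31/14) ≈ 0.2155; Cmin,ss = (614/51)·f/(1−f) ≈ 3.307 mcg/mL.
Difference ≈ 25.222 − 3.307 ≈ 21.915 mcg/mL.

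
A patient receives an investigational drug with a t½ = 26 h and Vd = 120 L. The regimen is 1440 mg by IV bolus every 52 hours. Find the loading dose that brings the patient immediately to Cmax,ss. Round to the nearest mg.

1920 mg

f = (1/2)^(52/26) ≈ 0.250000; accumulation ratio R = 1/(1−f) ≈ 1.33333.
Loading dose to hit Cmax,ss on first dose: D_load = D_maint·R ≈ 1440 × 1.33333 ≈ 1920.00 mg.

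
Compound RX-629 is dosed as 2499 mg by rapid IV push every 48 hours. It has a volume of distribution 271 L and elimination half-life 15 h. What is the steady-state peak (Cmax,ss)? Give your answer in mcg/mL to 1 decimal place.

k = ln2/t½ = ln2/15 ≈ 0.046210 h⁻¹; fraction remaining f = e^(−kτ) = e^(−0.046210×48) ≈ 0.1088.
Accumulation ratio R = 1/(1 − f) ≈ 1/0.8912 ≈ 1.1221.
Single-dose peak C₀ = D/Vd = 2499/271 ≈ 9.221 mcg/mL.
Steady-state peak Cmax,ss = C₀·R ≈ 9.221 × 1.1221 ≈ 10.347 mcg/mL.

10.3 mcg/mL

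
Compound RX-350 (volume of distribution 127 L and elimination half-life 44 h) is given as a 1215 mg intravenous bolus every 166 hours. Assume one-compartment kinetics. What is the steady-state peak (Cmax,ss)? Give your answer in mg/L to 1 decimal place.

Over one 166-h interval, 166/44 ≈ 3.7727 half-lives elapse, leaving f ≈ 0.0732 of each dose.
Accumulation ratio R = 1/(1 − f) ≈ 1/0.9268 ≈ 1.0790.
Each bolus raises the concentration by D/Vd = 1215/127 ≈ 9.567 mg/L.
Cmax,ss = C₀/(1 − f) ≈ 9.567/0.9268 ≈ 10.323 mg/L.

10.3 mg/L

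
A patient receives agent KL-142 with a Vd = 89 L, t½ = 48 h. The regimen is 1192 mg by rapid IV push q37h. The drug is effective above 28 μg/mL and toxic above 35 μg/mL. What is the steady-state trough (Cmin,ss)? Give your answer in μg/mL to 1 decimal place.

19.0 μg/mL

Over one 37-h interval, 37/48 ≈ 0.77083 half-lives elapse, leaving f ≈ 0.5861 of each dose.
At steady state, accumulation factor R = 1/(1 − e^(−kτ)) ≈ 2.4160.
Each bolus raises the concentration by D/Vd = 1192/89 ≈ 13.393 μg/mL.
Steady-state peak Cmax,ss = C₀·R ≈ 13.393 × 2.4160 ≈ 32.357 μg/mL.
Steady-state trough Cmin,ss = Cmax,ss·f ≈ 32.357 × 0.5861 ≈ 18.964 μg/mL.
Trough 19.0 μg/mL vs MEC 28 μg/mL: subtherapeutic.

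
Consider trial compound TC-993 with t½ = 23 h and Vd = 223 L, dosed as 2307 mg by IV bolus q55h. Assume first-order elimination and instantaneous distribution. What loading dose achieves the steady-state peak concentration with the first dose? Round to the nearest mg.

2850 mg

f = (1/2)^(55/23) ≈ 0.190610; accumulation ratio R = 1/(1−f) ≈ 1.23550.
Loading dose to hit Cmax,ss on first dose: D_load = D_maint·R ≈ 2307 × 1.23550 ≈ 2850.30 mg.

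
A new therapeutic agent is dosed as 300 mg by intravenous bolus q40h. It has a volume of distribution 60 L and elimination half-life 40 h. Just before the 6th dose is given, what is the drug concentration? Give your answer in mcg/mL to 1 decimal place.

4.8 mcg/mL

f = (1/2)^(τ/t½) = (1/2)^(40/40) ≈ 0.5000.
C₀ = D/Vd = 300/60 ≈ 5.000 mcg/mL.
Before the 6th dose, 5 doses have been given. Superposition: Cmin = C₀·(f + f² + … + f^5).
≈ 5.000 × (0.5000 + 0.2500 + 0.1250 + 0.0625 + 0.0313) ≈ 5.000 × 0.9688 ≈ 4.844 mcg/mL.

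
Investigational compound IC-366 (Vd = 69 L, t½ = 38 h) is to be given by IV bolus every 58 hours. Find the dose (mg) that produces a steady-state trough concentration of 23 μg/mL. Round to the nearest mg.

τ/t½ = 58/38 ≈ 1.5263, so f = (1/2)^(58/38) ≈ 0.347163.
Cmin,ss = (D/Vd)·f/(1−f), so D = Cmin,ss·Vd·(1−f)/f.
D = 23 × 69 × (1−f)/f ≈ 23 × 69 × 1.88049 ≈ 2984.34 mg.

2984 mg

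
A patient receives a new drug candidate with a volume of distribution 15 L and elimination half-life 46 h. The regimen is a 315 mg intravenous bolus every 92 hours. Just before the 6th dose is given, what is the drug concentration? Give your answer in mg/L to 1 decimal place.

7.0 mg/L

f = (1/2)^(τ/t½) = (1/2)^(92/46) ≈ 0.2500.
C₀ = D/Vd = 315/15 ≈ 21.000 mg/L.
Before the 6th dose, 5 doses have been given. Superposition: Cmin = C₀·(f + f² + … + f^5).
≈ 21.000 × (0.2500 + 0.0625 + 0.0156 + 0.0039 + 0.0010) ≈ 21.000 × 0.3330 ≈ 6.993 mg/L.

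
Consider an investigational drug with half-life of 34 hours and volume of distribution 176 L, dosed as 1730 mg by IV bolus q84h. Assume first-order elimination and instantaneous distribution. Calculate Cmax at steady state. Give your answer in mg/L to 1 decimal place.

12.0 mg/L

τ/t½ = 84/34 ≈ 2.4706, so fraction remaining f = (1/2)^(84/34) ≈ 0.1804.
Accumulation ratio R = 1/(1 − f) ≈ 1/0.8196 ≈ 1.2201.
Single-dose peak C₀ = D/Vd = 1730/176 ≈ 9.830 mg/L.
Steady-state peak Cmax,ss = C₀·R ≈ 9.830 × 1.2201 ≈ 11.994 mg/L.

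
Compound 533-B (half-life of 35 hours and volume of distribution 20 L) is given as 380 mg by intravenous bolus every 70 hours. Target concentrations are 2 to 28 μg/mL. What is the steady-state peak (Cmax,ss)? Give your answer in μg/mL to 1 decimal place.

25.3 μg/mL

τ = 70 h = 2 half-lives, so f = (1/2)^2 = 0.25.
At steady state, R = 1/(1 − 0.25) = 4/3.
Single-dose peak C₀ = D/Vd = 380/20 = 19 μg/mL.
Steady-state peak Cmax,ss = C₀·R = 19 × 4/3 ≈ 25.333 μg/mL.
Peak 25.3 μg/mL vs MTC 28 μg/mL: below toxic threshold.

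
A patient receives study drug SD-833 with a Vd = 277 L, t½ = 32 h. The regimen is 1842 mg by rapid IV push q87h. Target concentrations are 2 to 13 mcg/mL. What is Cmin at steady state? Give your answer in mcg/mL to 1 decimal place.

τ/t½ = 87/32 ≈ 2.7188, so fraction remaining f = (1/2)^(87/32) ≈ 0.1519.
At steady state, accumulation factor R = 1/(1 − e^(−kτ)) ≈ 1.1791.
Each bolus raises the concentration by D/Vd = 1842/277 ≈ 6.650 mcg/mL.
Cmax,ss = C₀/(1 − f) ≈ 6.650/0.8481 ≈ 7.841 mcg/mL.
Steady-state trough Cmin,ss = Cmax,ss·f ≈ 7.841 × 0.1519 ≈ 1.191 mcg/mL.
Trough 1.2 mcg/mL vs MEC 2 mcg/mL: subtherapeutic.

1.2 mcg/mL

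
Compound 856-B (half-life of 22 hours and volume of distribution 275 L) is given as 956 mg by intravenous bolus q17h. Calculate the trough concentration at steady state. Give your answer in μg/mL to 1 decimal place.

4.9 μg/mL

k = ln2/t½ = ln2/22 ≈ 0.031507 h⁻¹; fraction remaining f = e^(−kτ) = e^(−0.031507×17) ≈ 0.5853.
Each bolus raises the concentration by D/Vd = 956/275 ≈ 3.476 μg/mL.
Steady-state trough Cmin,ss = C₀·f/(1−f) ≈ 3.476 × 0.5853/0.4147 ≈ 4.906 μg/mL.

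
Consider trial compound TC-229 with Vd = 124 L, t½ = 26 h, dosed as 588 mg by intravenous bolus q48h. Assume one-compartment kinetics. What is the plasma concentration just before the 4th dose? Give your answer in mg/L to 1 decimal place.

f = (1/2)^(τ/t½) = (1/2)^(48/26) ≈ 0.2781.
C₀ = D/Vd = 588/124 ≈ 4.742 mg/L.
Before the 4th dose, 3 doses have been given. Superposition: Cmin = C₀·(f + f² + … + f^3).
≈ 4.742 × (0.2781 + 0.0773 + 0.0215) ≈ 4.742 × 0.3769 ≈ 1.787 mg/L.

1.8 mg/L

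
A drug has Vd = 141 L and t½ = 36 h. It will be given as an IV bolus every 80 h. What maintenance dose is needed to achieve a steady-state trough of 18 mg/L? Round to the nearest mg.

9305 mg

τ/t½ = 80/36 ≈ 2.2222, so f = (1/2)^(80/36) ≈ 0.214311.
Cmin,ss = (D/Vd)·f/(1−f), so D = Cmin,ss·Vd·(1−f)/f.
D = 18 × 141 × (1−f)/f ≈ 18 × 141 × 3.66612 ≈ 9304.61 mg.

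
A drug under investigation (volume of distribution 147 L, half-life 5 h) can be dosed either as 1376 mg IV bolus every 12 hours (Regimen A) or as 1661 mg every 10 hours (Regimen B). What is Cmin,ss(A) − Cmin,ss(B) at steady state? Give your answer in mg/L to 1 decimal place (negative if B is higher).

-1.6 mg/L

Regimen A: f = (1/2)^(12/5) ≈ 0.1895; Cmin,ss = (1376/147)·f/(1−f) ≈ 2.189 mg/L.
Regimen B: f = (1/2)^(10/5) ≈ 0.2500; Cmin,ss = (1661/147)·f/(1−f) ≈ 3.766 mg/L.
Difference ≈ 2.189 − 3.766 ≈ -1.577 mg/L.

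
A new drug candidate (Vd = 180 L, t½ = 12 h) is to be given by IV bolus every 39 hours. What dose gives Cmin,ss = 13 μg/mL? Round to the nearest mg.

τ/t½ = 39/12 ≈ 3.25, so f = (1/2)^(39/12) ≈ 0.105112.
Cmin,ss = (D/Vd)·f/(1−f), so D = Cmin,ss·Vd·(1−f)/f.
D = 13 × 180 × (1−f)/f ≈ 13 × 180 × 8.51366 ≈ 19921.96 mg.

19922 mg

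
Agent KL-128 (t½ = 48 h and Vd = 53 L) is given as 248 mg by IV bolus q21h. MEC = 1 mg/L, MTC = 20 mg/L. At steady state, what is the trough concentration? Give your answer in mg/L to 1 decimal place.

τ/t½ = 21/48 ≈ 0.4375, so fraction remaining f = (1/2)^(21/48) ≈ 0.7384.
Each bolus raises the concentration by D/Vd = 248/53 ≈ 4.679 mg/L.
Steady-state trough Cmin,ss = C₀·f/(1−f) ≈ 4.679 × 0.7384/0.2616 ≈ 13.207 mg/L.
Trough 13.2 mg/L vs MEC 1 mg/L: adequate.

13.2 mg/L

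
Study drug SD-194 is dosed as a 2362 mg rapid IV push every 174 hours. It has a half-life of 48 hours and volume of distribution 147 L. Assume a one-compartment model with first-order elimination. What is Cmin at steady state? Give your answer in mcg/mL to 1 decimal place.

1.4 mcg/mL

Over one 174-h interval, 174/48 ≈ 3.625 half-lives elapse, leaving f ≈ 0.0811 of each dose.
Single-dose peak C₀ = D/Vd = 2362/147 ≈ 16.068 mcg/mL.
Steady-state trough Cmin,ss = C₀·f/(1−f) ≈ 16.068 × 0.0811/0.9189 ≈ 1.418 mcg/mL.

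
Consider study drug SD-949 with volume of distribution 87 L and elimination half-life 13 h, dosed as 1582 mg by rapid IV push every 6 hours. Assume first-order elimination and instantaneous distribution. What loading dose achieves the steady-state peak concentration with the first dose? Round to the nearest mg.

f = (1/2)^(6/13) ≈ 0.726211; accumulation ratio R = 1/(1−f) ≈ 3.65245.
Loading dose to hit Cmax,ss on first dose: D_load = D_maint·R ≈ 1582 × 3.65245 ≈ 5778.18 mg.

5778 mg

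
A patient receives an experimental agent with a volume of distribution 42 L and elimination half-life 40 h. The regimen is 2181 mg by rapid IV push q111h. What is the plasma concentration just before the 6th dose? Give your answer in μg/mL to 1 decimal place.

f = (1/2)^(τ/t½) = (1/2)^(111/40) ≈ 0.1461.
C₀ = D/Vd = 2181/42 ≈ 51.929 μg/mL.
Before the 6th dose, 5 doses have been given. Superposition: Cmin = C₀·(f + f² + … + f^5).
≈ 51.929 × (0.1461 + 0.0213 + 0.0031 + 0.0005 + 0.0001) ≈ 51.929 × 0.1711 ≈ 8.885 μg/mL.

8.9 μg/mL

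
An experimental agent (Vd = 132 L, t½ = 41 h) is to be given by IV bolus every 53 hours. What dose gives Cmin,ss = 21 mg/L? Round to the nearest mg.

4019 mg

τ/t½ = 53/41 ≈ 1.2927, so f = (1/2)^(53/41) ≈ 0.408191.
Cmin,ss = (D/Vd)·f/(1−f), so D = Cmin,ss·Vd·(1−f)/f.
D = 21 × 132 × (1−f)/f ≈ 21 × 132 × 1.44983 ≈ 4018.93 mg.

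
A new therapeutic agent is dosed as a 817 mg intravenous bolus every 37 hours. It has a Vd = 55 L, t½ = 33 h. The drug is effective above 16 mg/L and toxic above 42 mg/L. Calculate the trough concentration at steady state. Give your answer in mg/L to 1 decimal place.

Over one 37-h interval, 37/33 ≈ 1.1212 half-lives elapse, leaving f ≈ 0.4597 of each dose.
At steady state, accumulation factor R = 1/(1 − e^(−kτ)) ≈ 1.8508.
Single-dose peak C₀ = D/Vd = 817/55 ≈ 14.855 mg/L.
Cmax,ss = C₀/(1 − f) ≈ 14.855/0.5403 ≈ 27.494 mg/L.
Steady-state trough Cmin,ss = Cmax,ss·f ≈ 27.494 × 0.4597 ≈ 12.639 mg/L.
Trough 12.6 mg/L vs MEC 16 mg/L: subtherapeutic.

12.6 mg/L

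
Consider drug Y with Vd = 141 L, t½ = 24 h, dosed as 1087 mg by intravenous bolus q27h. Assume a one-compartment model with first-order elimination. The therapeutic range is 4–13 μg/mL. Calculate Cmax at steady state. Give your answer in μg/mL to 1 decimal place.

Over one 27-h interval, 27/24 ≈ 1.125 half-lives elapse, leaving f ≈ 0.4585 of each dose.
Accumulation ratio R = 1/(1 − f) ≈ 1/0.5415 ≈ 1.8467.
Single-dose peak C₀ = D/Vd = 1087/141 ≈ 7.709 μg/mL.
Steady-state peak Cmax,ss = C₀·R ≈ 7.709 × 1.8467 ≈ 14.236 μg/mL.
Peak 14.2 μg/mL vs MTC 13 μg/mL: exceeds toxic threshold.

14.2 μg/mL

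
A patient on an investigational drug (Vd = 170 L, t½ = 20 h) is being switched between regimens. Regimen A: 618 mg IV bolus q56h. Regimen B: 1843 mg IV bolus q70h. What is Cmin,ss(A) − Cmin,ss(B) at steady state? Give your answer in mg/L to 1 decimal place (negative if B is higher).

Regimen A: f = (1/2)^(56/20) ≈ 0.1436; Cmin,ss = (618/170)·f/(1−f) ≈ 0.610 mg/L.
Regimen B: f = (1/2)^(70/20) ≈ 0.0884; Cmin,ss = (1843/170)·f/(1−f) ≈ 1.051 mg/L.
Difference ≈ 0.610 − 1.051 ≈ -0.441 mg/L.

-0.4 mg/L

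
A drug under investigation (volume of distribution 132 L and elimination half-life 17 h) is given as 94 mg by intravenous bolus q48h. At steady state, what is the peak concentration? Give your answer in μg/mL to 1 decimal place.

Over one 48-h interval, 48/17 ≈ 2.8235 half-lives elapse, leaving f ≈ 0.1413 of each dose.
At steady state, accumulation factor R = 1/(1 − e^(−kτ)) ≈ 1.1646.
Each bolus raises the concentration by D/Vd = 94/132 ≈ 0.712 μg/mL.
Cmax,ss = C₀/(1 − f) ≈ 0.712/0.8587 ≈ 0.829 μg/mL.

0.8 μg/mL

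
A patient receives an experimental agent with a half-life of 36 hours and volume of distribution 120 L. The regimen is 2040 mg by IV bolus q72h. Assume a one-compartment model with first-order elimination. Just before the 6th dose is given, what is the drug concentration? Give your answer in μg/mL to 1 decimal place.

f = (1/2)^(τ/t½) = (1/2)^(72/36) ≈ 0.2500.
C₀ = D/Vd = 2040/120 ≈ 17.000 μg/mL.
Before the 6th dose, 5 doses have been given. Superposition: Cmin = C₀·(f + f² + … + f^5).
≈ 17.000 × (0.2500 + 0.0625 + 0.0156 + 0.0039 + 0.0010) ≈ 17.000 × 0.3330 ≈ 5.661 μg/mL.

5.7 μg/mL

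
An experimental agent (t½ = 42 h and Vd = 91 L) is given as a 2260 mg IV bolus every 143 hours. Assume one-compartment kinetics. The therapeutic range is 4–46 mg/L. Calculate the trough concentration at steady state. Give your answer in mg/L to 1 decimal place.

2.6 mg/L

k = ln2/t½ = ln2/42 ≈ 0.016504 h⁻¹; fraction remaining f = e^(−kτ) = e^(−0.016504×143) ≈ 0.0944.
At steady state, accumulation factor R = 1/(1 − e^(−kτ)) ≈ 1.1042.
Each bolus raises the concentration by D/Vd = 2260/91 ≈ 24.835 mg/L.
Cmax,ss = C₀/(1 − f) ≈ 24.835/0.9056 ≈ 27.424 mg/L.
Steady-state trough Cmin,ss = Cmax,ss·f ≈ 27.424 × 0.0944 ≈ 2.589 mg/L.
Trough 2.6 mg/L vs MEC 4 mg/L: subtherapeutic.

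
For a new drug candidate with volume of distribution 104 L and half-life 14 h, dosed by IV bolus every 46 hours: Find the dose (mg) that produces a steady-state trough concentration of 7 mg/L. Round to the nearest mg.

τ/t½ = 46/14 ≈ 3.2857, so f = (1/2)^(46/14) ≈ 0.102542.
Cmin,ss = (D/Vd)·f/(1−f), so D = Cmin,ss·Vd·(1−f)/f.
D = 7 × 104 × (1−f)/f ≈ 7 × 104 × 8.75210 ≈ 6371.53 mg.

6372 mg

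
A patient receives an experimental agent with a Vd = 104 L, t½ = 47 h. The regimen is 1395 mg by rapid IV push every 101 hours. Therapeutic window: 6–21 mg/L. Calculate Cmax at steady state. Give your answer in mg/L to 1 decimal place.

17.3 mg/L

k = ln2/t½ = ln2/47 ≈ 0.014748 h⁻¹; fraction remaining f = e^(−kτ) = e^(−0.014748×101) ≈ 0.2255.
At steady state, accumulation factor R = 1/(1 − e^(−kτ)) ≈ 1.2912.
Single-dose peak C₀ = D/Vd = 1395/104 ≈ 13.413 mg/L.
Steady-state peak Cmax,ss = C₀·R ≈ 13.413 × 1.2912 ≈ 17.319 mg/L.
Peak 17.3 mg/L vs MTC 21 mg/L: below toxic threshold.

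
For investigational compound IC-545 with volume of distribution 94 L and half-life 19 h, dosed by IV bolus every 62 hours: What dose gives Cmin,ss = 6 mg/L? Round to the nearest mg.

4851 mg

τ/t½ = 62/19 ≈ 3.2632, so f = (1/2)^(62/19) ≈ 0.104158.
Cmin,ss = (D/Vd)·f/(1−f), so D = Cmin,ss·Vd·(1−f)/f.
D = 6 × 94 × (1−f)/f ≈ 6 × 94 × 8.60080 ≈ 4850.85 mg.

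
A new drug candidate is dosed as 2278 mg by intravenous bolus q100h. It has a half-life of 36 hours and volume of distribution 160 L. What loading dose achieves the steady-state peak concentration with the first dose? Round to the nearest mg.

f = (1/2)^(100/36) ≈ 0.145816; accumulation ratio R = 1/(1−f) ≈ 1.17071.
Loading dose to hit Cmax,ss on first dose: D_load = D_maint·R ≈ 2278 × 1.17071 ≈ 2666.88 mg.

2667 mg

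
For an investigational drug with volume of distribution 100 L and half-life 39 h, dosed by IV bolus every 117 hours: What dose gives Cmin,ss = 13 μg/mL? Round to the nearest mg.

τ/t½ = 117/39 ≈ 3, so f = (1/2)^(117/39) ≈ 0.125000.
Cmin,ss = (D/Vd)·f/(1−f), so D = Cmin,ss·Vd·(1−f)/f.
D = 13 × 100 × (1−f)/f ≈ 13 × 100 × 7.00000 ≈ 9100.00 mg.

9100 mg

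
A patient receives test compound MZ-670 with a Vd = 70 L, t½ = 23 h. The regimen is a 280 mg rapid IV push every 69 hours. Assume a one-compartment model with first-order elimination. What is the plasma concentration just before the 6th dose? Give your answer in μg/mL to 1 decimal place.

0.6 μg/mL

f = (1/2)^(τ/t½) = (1/2)^(69/23) ≈ 0.1250.
C₀ = D/Vd = 280/70 ≈ 4.000 μg/mL.
Before the 6th dose, 5 doses have been given. Superposition: Cmin = C₀·(f + f² + … + f^5).
≈ 4.000 × (0.1250 + 0.0156 + 0.0020 + 0.0002 + 0.0000) ≈ 4.000 × 0.1428 ≈ 0.571 μg/mL.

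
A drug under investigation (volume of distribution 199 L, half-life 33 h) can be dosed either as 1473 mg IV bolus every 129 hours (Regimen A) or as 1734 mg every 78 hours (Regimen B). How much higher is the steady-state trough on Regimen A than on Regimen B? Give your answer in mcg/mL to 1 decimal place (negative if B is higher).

Regimen A: f = (1/2)^(129/33) ≈ 0.0666; Cmin,ss = (1473/199)·f/(1−f) ≈ 0.528 mcg/mL.
Regimen B: f = (1/2)^(78/33) ≈ 0.1943; Cmin,ss = (1734/199)·f/(1−f) ≈ 2.101 mcg/mL.
Difference ≈ 0.528 − 2.101 ≈ -1.573 mcg/mL.

-1.6 mcg/mL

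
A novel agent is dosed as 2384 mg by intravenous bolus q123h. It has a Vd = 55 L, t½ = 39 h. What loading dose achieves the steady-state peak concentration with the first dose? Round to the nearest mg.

f = (1/2)^(123/39) ≈ 0.112356; accumulation ratio R = 1/(1−f) ≈ 1.12658.
Loading dose to hit Cmax,ss on first dose: D_load = D_maint·R ≈ 2384 × 1.12658 ≈ 2685.77 mg.

2686 mg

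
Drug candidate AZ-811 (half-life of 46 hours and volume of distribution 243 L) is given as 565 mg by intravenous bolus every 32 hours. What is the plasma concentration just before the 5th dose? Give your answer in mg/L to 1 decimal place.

f = (1/2)^(τ/t½) = (1/2)^(32/46) ≈ 0.6174.
C₀ = D/Vd = 565/243 ≈ 2.325 mg/L.
Before the 5th dose, 4 doses have been given. Superposition: Cmin = C₀·(f + f² + … + f^4).
≈ 2.325 × (0.6174 + 0.3812 + 0.2353 + 0.1453) ≈ 2.325 × 1.3792 ≈ 3.207 mg/L.

3.2 mg/L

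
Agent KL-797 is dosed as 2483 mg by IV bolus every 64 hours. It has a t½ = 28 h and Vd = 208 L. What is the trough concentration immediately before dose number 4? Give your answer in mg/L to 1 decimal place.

f = (1/2)^(τ/t½) = (1/2)^(64/28) ≈ 0.2051.
C₀ = D/Vd = 2483/208 ≈ 11.938 mg/L.
Before the 4th dose, 3 doses have been given. Superposition: Cmin = C₀·(f + f² + … + f^3).
≈ 11.938 × (0.2051 + 0.0421 + 0.0086) ≈ 11.938 × 0.2558 ≈ 3.054 mg/L.

3.1 mg/L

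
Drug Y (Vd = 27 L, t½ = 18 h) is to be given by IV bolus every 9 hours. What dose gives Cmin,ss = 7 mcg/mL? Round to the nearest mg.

78 mg

τ/t½ = 9/18 ≈ 0.5, so f = (1/2)^(9/18) ≈ 0.707107.
Cmin,ss = (D/Vd)·f/(1−f), so D = Cmin,ss·Vd·(1−f)/f.
D = 7 × 27 × (1−f)/f ≈ 7 × 27 × 0.41421 ≈ 78.29 mg.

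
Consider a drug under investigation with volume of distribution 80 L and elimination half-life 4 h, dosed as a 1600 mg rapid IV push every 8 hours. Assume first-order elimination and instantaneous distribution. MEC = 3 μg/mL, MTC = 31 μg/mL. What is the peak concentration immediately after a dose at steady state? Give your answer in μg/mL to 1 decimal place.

26.7 μg/mL

τ = 8 h = 2 half-lives, so f = (1/2)^2 = 0.25.
Accumulation ratio R = 1/(1 − f) = 1/0.75 = 4/3.
Single-dose peak C₀ = D/Vd = 1600/80 = 20 μg/mL.
Steady-state peak Cmax,ss = C₀·R = 20 × 4/3 ≈ 26.667 μg/mL.
Peak 26.7 μg/mL vs MTC 31 μg/mL: below toxic threshold.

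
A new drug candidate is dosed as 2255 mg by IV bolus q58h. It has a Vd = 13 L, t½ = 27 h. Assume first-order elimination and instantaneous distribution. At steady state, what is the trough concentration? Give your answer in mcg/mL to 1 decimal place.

Over one 58-h interval, 58/27 ≈ 2.1481 half-lives elapse, leaving f ≈ 0.2256 of each dose.
Accumulation ratio R = 1/(1 − f) ≈ 1/0.7744 ≈ 1.2913.
Each bolus raises the concentration by D/Vd = 2255/13 ≈ 173.462 mcg/mL.
Steady-state peak Cmax,ss = C₀·R ≈ 173.462 × 1.2913 ≈ 223.991 mcg/mL.
One interval later, Cmin,ss = Cmax,ss·e^(−kτ) ≈ 223.991 × 0.2256 ≈ 50.532 mcg/mL.

50.5 mcg/mL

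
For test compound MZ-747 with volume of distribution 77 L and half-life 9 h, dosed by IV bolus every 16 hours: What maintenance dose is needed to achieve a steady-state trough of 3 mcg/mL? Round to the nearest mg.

561 mg

τ/t½ = 16/9 ≈ 1.7778, so f = (1/2)^(16/9) ≈ 0.291632.
Cmin,ss = (D/Vd)·f/(1−f), so D = Cmin,ss·Vd·(1−f)/f.
D = 3 × 77 × (1−f)/f ≈ 3 × 77 × 2.42898 ≈ 561.09 mg.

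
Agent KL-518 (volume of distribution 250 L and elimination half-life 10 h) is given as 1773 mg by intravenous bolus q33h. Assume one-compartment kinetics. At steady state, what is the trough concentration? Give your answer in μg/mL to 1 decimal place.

Over one 33-h interval, 33/10 ≈ 3.3 half-lives elapse, leaving f ≈ 0.1015 of each dose.
Single-dose peak C₀ = D/Vd = 1773/250 ≈ 7.092 μg/mL.
Steady-state trough Cmin,ss = C₀·f/(1−f) ≈ 7.092 × 0.1015/0.8985 ≈ 0.801 μg/mL.

0.8 μg/mL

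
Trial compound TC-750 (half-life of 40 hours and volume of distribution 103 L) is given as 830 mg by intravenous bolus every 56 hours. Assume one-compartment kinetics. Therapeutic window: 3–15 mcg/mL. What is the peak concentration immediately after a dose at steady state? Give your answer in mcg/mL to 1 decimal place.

k = ln2/t½ = ln2/40 ≈ 0.017329 h⁻¹; fraction remaining f = e^(−kτ) = e^(−0.017329×56) ≈ 0.3789.
At steady state, accumulation factor R = 1/(1 − e^(−kτ)) ≈ 1.6100.
Single-dose peak C₀ = D/Vd = 830/103 ≈ 8.058 mcg/mL.
Steady-state peak Cmax,ss = C₀·R ≈ 8.058 × 1.6100 ≈ 12.973 mcg/mL.
Peak 13.0 mcg/mL vs MTC 15 mcg/mL: below toxic threshold.

13.0 mcg/mL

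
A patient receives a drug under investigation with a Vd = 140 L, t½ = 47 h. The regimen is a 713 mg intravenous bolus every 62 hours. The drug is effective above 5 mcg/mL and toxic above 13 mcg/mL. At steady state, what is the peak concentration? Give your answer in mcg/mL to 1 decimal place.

k = ln2/t½ = ln2/47 ≈ 0.014748 h⁻¹; fraction remaining f = e^(−kτ) = e^(−0.014748×62) ≈ 0.4008.
Accumulation ratio R = 1/(1 − f) ≈ 1/0.5992 ≈ 1.6689.
Each bolus raises the concentration by D/Vd = 713/140 ≈ 5.093 mcg/mL.
Steady-state peak Cmax,ss = C₀·R ≈ 5.093 × 1.6689 ≈ 8.500 mcg/mL.
Peak 8.5 mcg/mL vs MTC 13 mcg/mL: below toxic threshold.

8.5 mcg/mL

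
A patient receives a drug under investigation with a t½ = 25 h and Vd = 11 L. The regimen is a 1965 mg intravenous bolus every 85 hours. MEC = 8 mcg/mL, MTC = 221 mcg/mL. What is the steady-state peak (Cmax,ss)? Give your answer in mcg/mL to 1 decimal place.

197.3 mcg/mL

τ/t½ = 85/25 ≈ 3.4, so fraction remaining f = (1/2)^(85/25) ≈ 0.0947.
Accumulation ratio R = 1/(1 − f) ≈ 1/0.9053 ≈ 1.1046.
Single-dose peak C₀ = D/Vd = 1965/11 ≈ 178.636 mcg/mL.
Steady-state peak Cmax,ss = C₀·R ≈ 178.636 × 1.1046 ≈ 197.321 mcg/mL.
Peak 197.3 mcg/mL vs MTC 221 mcg/mL: below toxic threshold.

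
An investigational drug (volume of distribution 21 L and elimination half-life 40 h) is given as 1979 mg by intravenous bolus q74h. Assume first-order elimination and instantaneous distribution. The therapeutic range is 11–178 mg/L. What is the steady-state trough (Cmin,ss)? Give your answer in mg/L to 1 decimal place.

Over one 74-h interval, 74/40 ≈ 1.85 half-lives elapse, leaving f ≈ 0.2774 of each dose.
Each bolus raises the concentration by D/Vd = 1979/21 ≈ 94.238 mg/L.
Steady-state trough Cmin,ss = C₀·f/(1−f) ≈ 94.238 × 0.2774/0.7226 ≈ 36.177 mg/L.
Trough 36.2 mg/L vs MEC 11 mg/L: adequate.

36.2 mg/L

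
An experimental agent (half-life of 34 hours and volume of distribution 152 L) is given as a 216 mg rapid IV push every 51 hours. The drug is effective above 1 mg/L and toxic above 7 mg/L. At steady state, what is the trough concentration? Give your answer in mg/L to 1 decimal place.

Over one 51-h interval, 51/34 ≈ 1.5 half-lives elapse, leaving f ≈ 0.3536 of each dose.
Accumulation ratio R = 1/(1 − f) ≈ 1/0.6464 ≈ 1.5470.
Single-dose peak C₀ = D/Vd = 216/152 ≈ 1.421 mg/L.
Steady-state peak Cmax,ss = C₀·R ≈ 1.421 × 1.5470 ≈ 2.198 mg/L.
Steady-state trough Cmin,ss = Cmax,ss·f ≈ 2.198 × 0.3536 ≈ 0.777 mg/L.
Trough 0.8 mg/L vs MEC 1 mg/L: subtherapeutic.

0.8 mg/L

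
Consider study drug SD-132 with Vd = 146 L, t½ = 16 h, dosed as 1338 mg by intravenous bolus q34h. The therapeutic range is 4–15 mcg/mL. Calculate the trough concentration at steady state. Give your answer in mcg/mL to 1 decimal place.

Over one 34-h interval, 34/16 ≈ 2.125 half-lives elapse, leaving f ≈ 0.2293 of each dose.
Single-dose peak C₀ = D/Vd = 1338/146 ≈ 9.164 mcg/mL.
Steady-state trough Cmin,ss = C₀·f/(1−f) ≈ 9.164 × 0.2293/0.7707 ≈ 2.726 mcg/mL.
Trough 2.7 mcg/mL vs MEC 4 mcg/mL: subtherapeutic.

2.7 mcg/mL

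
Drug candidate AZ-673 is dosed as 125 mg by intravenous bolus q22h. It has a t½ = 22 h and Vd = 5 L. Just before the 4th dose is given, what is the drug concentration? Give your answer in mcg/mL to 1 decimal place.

21.9 mcg/mL

f = (1/2)^(τ/t½) = (1/2)^(22/22) ≈ 0.5000.
C₀ = D/Vd = 125/5 ≈ 25.000 mcg/mL.
Before the 4th dose, 3 doses have been given. Superposition: Cmin = C₀·(f + f² + … + f^3).
≈ 25.000 × (0.5000 + 0.2500 + 0.1250) ≈ 25.000 × 0.8750 ≈ 21.875 mcg/mL.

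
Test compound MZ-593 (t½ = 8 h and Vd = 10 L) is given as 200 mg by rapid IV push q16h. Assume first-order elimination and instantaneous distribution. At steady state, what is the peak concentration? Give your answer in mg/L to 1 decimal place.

26.7 mg/L

τ = 16 h = 2 half-lives, so f = (1/2)^2 = 0.25.
At steady state, R = 1/(1 − 0.25) = 4/3.
Single-dose peak C₀ = D/Vd = 200/10 = 20 mg/L.
Steady-state peak Cmax,ss = C₀·R = 20 × 4/3 ≈ 26.667 mg/L.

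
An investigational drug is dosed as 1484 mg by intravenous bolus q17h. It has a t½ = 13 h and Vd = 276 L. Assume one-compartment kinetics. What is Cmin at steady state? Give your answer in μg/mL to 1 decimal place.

k = ln2/t½ = ln2/13 ≈ 0.053319 h⁻¹; fraction remaining f = e^(−kτ) = e^(−0.053319×17) ≈ 0.4040.
Accumulation ratio R = 1/(1 − f) ≈ 1/0.5960 ≈ 1.6779.
Each bolus raises the concentration by D/Vd = 1484/276 ≈ 5.377 μg/mL.
Steady-state peak Cmax,ss = C₀·R ≈ 5.377 × 1.6779 ≈ 9.022 μg/mL.
One interval later, Cmin,ss = Cmax,ss·e^(−kτ) ≈ 9.022 × 0.4040 ≈ 3.645 μg/mL.

3.6 μg/mL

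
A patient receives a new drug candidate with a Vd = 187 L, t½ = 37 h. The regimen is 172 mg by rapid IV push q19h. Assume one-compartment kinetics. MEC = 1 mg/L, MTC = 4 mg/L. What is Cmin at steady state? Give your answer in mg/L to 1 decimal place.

Over one 19-h interval, 19/37 ≈ 0.51351 half-lives elapse, leaving f ≈ 0.7005 of each dose.
Each bolus raises the concentration by D/Vd = 172/187 ≈ 0.920 mg/L.
Steady-state trough Cmin,ss = C₀·f/(1−f) ≈ 0.920 × 0.7005/0.2995 ≈ 2.152 mg/L.
Trough 2.2 mg/L vs MEC 1 mg/L: adequate.

2.2 mg/L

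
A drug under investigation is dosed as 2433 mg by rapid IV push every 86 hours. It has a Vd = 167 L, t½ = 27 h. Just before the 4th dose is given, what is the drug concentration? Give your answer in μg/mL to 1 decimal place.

f = (1/2)^(τ/t½) = (1/2)^(86/27) ≈ 0.1099.
C₀ = D/Vd = 2433/167 ≈ 14.569 μg/mL.
Before the 4th dose, 3 doses have been given. Superposition: Cmin = C₀·(f + f² + … + f^3).
≈ 14.569 × (0.1099 + 0.0121 + 0.0013) ≈ 14.569 × 0.1233 ≈ 1.796 μg/mL.

1.8 μg/mL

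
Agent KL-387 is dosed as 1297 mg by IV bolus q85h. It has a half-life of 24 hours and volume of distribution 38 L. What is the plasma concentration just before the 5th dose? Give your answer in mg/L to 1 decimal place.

f = (1/2)^(τ/t½) = (1/2)^(85/24) ≈ 0.0859.
C₀ = D/Vd = 1297/38 ≈ 34.132 mg/L.
Before the 5th dose, 4 doses have been given. Superposition: Cmin = C₀·(f + f² + … + f^4).
≈ 34.132 × (0.0859 + 0.0074 + 0.0006 + 0.0001) ≈ 34.132 × 0.0940 ≈ 3.208 mg/L.

3.2 mg/L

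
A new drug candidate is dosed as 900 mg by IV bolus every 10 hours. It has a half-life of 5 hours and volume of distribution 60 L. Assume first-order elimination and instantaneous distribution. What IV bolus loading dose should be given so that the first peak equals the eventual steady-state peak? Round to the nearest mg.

f = (1/2)^(10/5) ≈ 0.250000; accumulation ratio R = 1/(1−f) ≈ 1.33333.
Loading dose to hit Cmax,ss on first dose: D_load = D_maint·R ≈ 900 × 1.33333 ≈ 1200.00 mg.

1200 mg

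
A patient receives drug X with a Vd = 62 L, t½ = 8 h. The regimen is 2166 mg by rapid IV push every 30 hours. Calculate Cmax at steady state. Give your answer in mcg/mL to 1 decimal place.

τ/t½ = 30/8 ≈ 3.75, so fraction remaining f = (1/2)^(30/8) ≈ 0.0743.
Accumulation ratio R = 1/(1 − f) ≈ 1/0.9257 ≈ 1.0803.
Each bolus raises the concentration by D/Vd = 2166/62 ≈ 34.935 mcg/mL.
Cmax,ss = C₀/(1 − f) ≈ 34.935/0.9257 ≈ 37.739 mcg/mL.

37.7 mcg/mL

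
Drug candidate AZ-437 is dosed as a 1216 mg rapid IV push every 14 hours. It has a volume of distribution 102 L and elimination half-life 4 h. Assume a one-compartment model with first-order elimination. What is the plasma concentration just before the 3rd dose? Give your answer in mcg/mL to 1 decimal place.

f = (1/2)^(τ/t½) = (1/2)^(14/4) ≈ 0.0884.
C₀ = D/Vd = 1216/102 ≈ 11.922 mcg/mL.
Before the 3rd dose, 2 doses have been given. Superposition: Cmin = C₀·(f + f²).
≈ 11.922 × (0.0884 + 0.0078) ≈ 11.922 × 0.0962 ≈ 1.147 mcg/mL.

1.1 mcg/mL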